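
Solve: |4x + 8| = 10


An absolute value equation |expr| = 10 gives two cases:
Case 1: 4x + 8 = 10
  4x = 2, so x = 1/2
Case 2: 4x + 8 = -10
  4x = -18, so x = -9/2

x = -9/2, x = 1/2


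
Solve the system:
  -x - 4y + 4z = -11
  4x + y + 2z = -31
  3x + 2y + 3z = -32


Using Cramer's rule. Expand each determinant along the first row.
D  = (-1)*[1*3 - 2*2] - (-4)*[4*3 - 2*3] + 4*[4*2 - 1*3]
  = (-1)*(-1) - (-4)*(6) + 4*(5) = 45
Dx = (-11)*[1*3 - 2*2] - (-4)*[(-31)*3 - 2*(-32)] + 4*[(-31)*2 - 1*(-32)]
  = (-11)*(-1) - (-4)*(-29) + 4*(-30) = -225
Dy = (-1)*[(-31)*3 - 2*(-32)] - (-11)*[4*3 - 2*3] + 4*[4*(-32) - (-31)*3]
  = (-1)*(-29) - (-11)*(6) + 4*(-35) = -45
Dz = (-1)*[1*(-32) - (-31)*2] - (-4)*[4*(-32) - (-31)*3] + (-11)*[4*2 - 1*3]
  = (-1)*(30) - (-4)*(-35) + (-11)*(5) = -225
x = Dx/D = -225/45 = -5, y = Dy/D = -45/45 = -1, z = Dz/D = -225/45 = -5
Check eq1: (-1)(-5) + (-4)(-1) + (4)(-5) = -11 = -11 ✓
Check eq2: (4)(-5) + (1)(-1) + (2)(-5) = -31 = -31 ✓
Check eq3: (3)(-5) + (2)(-1) + (3)(-5) = -32 = -32 ✓

x = -5, y = -1, z = -5


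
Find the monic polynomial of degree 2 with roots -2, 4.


A monic polynomial with roots -2, 4 is:
p(x) = (x + 2)(x - 4)
After multiplying by (x + 2): x + 2
After multiplying by (x - 4): x^2 - 2x - 8

x^2 - 2x - 8


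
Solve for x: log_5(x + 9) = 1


Convert to exponential form: x + 9 = 5^1 = 5
x = 5 - 9 = -4
Check: log_5(-4 + 9) = log_5(5) = log_5(5) = 1 ✓

x = -4


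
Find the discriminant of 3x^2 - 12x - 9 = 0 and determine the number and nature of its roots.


For ax^2 + bx + c = 0, discriminant D = b^2 - 4ac
Here a = 3, b = -12, c = -9
D = (-12)^2 - 4(3)(-9) = 144 + 108 = 252

D = 252 > 0 but not a perfect square
The equation has 2 distinct real irrational roots.

Discriminant = 252, 2 distinct real irrational roots


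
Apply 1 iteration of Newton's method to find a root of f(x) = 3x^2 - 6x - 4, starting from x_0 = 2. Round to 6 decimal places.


Newton's method: x_(n+1) = x_n - f(x_n)/f'(x_n)
f(x) = 3x^2 - 6x - 4
f'(x) = 6x - 6

Iteration 1:
  f(2.000000) = -4.000000
  f'(2.000000) = 6.000000
  x_1 = 2.000000 - (-4.000000)/(6.000000) = 2.666667

x_1 = 2.666667


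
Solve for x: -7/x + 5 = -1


Subtract 5 from both sides: -7/x = -6
Multiply both sides by x: -7 = -6 * x
Divide by -6: x = 7/6

x = 7/6


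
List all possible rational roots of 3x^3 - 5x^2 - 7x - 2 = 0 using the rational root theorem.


Rational root theorem: possible roots are ±p/q where:
  p divides the constant term (-2): p ∈ {1, 2}
  q divides the leading coefficient (3): q ∈ {1, 3}

All possible rational roots: -2, -1, -2/3, -1/3, 1/3, 2/3, 1, 2

-2, -1, -2/3, -1/3, 1/3, 2/3, 1, 2


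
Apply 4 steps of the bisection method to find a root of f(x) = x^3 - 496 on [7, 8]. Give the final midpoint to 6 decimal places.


f(x) = x^3 - 496
f(7) = -153 < 0
f(8) = 16 > 0

Step 1: midpoint = (7.000000 + 8.000000)/2 = 7.500000
  f(7.500000) = -74.125000
  f(mid) < 0, so root is in [7.500000, 8.000000]

Step 2: midpoint = (7.500000 + 8.000000)/2 = 7.750000
  f(7.750000) = -30.515625
  f(mid) < 0, so root is in [7.750000, 8.000000]

Step 3: midpoint = (7.750000 + 8.000000)/2 = 7.875000
  f(7.875000) = -7.626953
  f(mid) < 0, so root is in [7.875000, 8.000000]

Step 4: midpoint = (7.875000 + 8.000000)/2 = 7.937500
  f(7.937500) = 4.093506
  f(mid) > 0, so root is in [7.875000, 7.937500]

midpoint = 7.937500


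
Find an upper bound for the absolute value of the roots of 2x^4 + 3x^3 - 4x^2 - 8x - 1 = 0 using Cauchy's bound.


Cauchy's bound: all roots r satisfy |r| <= 1 + max(|a_i/a_n|) for i = 0,...,n-1
where a_n is the leading coefficient.

Coefficients: [2, 3, -4, -8, -1]
Leading coefficient a_n = 2
Ratios |a_i/a_n|: 3/2, 2, 4, 1/2
Maximum ratio: 4
Cauchy's bound: |r| <= 1 + 4 = 5

Upper bound = 5


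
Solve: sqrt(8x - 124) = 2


Square both sides: 8x - 124 = 2^2 = 4
8x = 4 + 124 = 128
x = 16
Check: sqrt(8*16 - 124) = sqrt(4) = 2 ✓

x = 16


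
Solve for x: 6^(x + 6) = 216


Express both sides with the same base.
216 = 6^3
Since the bases match, equate exponents: x + 6 = 3
So x = 3 - (6) = -3

x = -3


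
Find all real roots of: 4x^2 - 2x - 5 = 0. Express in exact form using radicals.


Using the quadratic formula: x = (-b ± sqrt(b^2 - 4ac)) / (2a)
Here a = 4, b = -2, c = -5
Discriminant = b^2 - 4ac = (-2)^2 - 4(4)(-5) = 4 + 80 = 84
Since discriminant = 84 > 0, there are two real roots.
x = (2 ± 2*sqrt(21)) / 8
Simplifying: x = (1 ± sqrt(21)) / 4
Numerically: x ≈ 1.3956 or x ≈ -0.8956

x = (1 + sqrt(21)) / 4 or x = (1 - sqrt(21)) / 4


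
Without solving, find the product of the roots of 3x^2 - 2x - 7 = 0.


By Vieta's formulas for ax^2 + bx + c = 0:
  Sum of roots = -b/a
  Product of roots = c/a

Here a = 3, b = -2, c = -7
Sum = -(-2)/3 = 2/3
Product = -7/3 = -7/3

Product = -7/3


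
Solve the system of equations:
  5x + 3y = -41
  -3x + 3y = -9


Using Cramer's rule:
Determinant D = (5)(3) - (-3)(3) = 15 + 9 = 24
Dx = (-41)(3) - (-9)(3) = -123 + 27 = -96
Dy = (5)(-9) - (-3)(-41) = -45 - 123 = -168
x = Dx/D = -96/24 = -4
y = Dy/D = -168/24 = -7

x = -4, y = -7


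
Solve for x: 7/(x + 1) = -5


Multiply both sides by (x + 1): 7 = -5(x + 1)
Distribute: 7 = -5x - 5
-5x = 7 + 5 = 12
x = -12/5

x = -12/5


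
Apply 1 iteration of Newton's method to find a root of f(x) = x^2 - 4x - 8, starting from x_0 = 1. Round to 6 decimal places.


Newton's method: x_(n+1) = x_n - f(x_n)/f'(x_n)
f(x) = x^2 - 4x - 8
f'(x) = 2x - 4

Iteration 1:
  f(1.000000) = -11.000000
  f'(1.000000) = -2.000000
  x_1 = 1.000000 - (-11.000000)/(-2.000000) = -4.500000

x_1 = -4.500000


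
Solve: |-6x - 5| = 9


An absolute value equation |expr| = 9 gives two cases:
Case 1: -6x - 5 = 9
  -6x = 14, so x = -7/3
Case 2: -6x - 5 = -9
  -6x = -4, so x = 2/3

x = -7/3, x = 2/3


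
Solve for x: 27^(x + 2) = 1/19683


Express both sides with the same base.
1/19683 = 27^(-3)
Since the bases match, equate exponents: x + 2 = -3
So x = -3 - (2) = -5

x = -5


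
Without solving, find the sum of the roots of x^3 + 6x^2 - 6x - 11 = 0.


By Vieta's formulas for x^3 + bx^2 + cx + d = 0:
  r1 + r2 + r3 = -b/a = -6
  r1*r2 + r1*r3 + r2*r3 = c/a = -6
  r1*r2*r3 = -d/a = 11


Sum = -6


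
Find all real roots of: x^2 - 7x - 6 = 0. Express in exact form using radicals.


Using the quadratic formula: x = (-b ± sqrt(b^2 - 4ac)) / (2a)
Here a = 1, b = -7, c = -6
Discriminant = b^2 - 4ac = (-7)^2 - 4(1)(-6) = 49 + 24 = 73
Since discriminant = 73 > 0, there are two real roots.
x = (7 ± sqrt(73)) / 2
Numerically: x ≈ 7.7720 or x ≈ -0.7720

x = (7 + sqrt(73)) / 2 or x = (7 - sqrt(73)) / 2


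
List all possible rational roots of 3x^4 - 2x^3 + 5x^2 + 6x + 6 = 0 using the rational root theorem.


Rational root theorem: possible roots are ±p/q where:
  p divides the constant term (6): p ∈ {1, 2, 3, 6}
  q divides the leading coefficient (3): q ∈ {1, 3}

All possible rational roots: -6, -3, -2, -1, -2/3, -1/3, 1/3, 2/3, 1, 2, 3, 6

-6, -3, -2, -1, -2/3, -1/3, 1/3, 2/3, 1, 2, 3, 6


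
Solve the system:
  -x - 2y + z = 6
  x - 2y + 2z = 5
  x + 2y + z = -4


Using Cramer's rule. Expand each determinant along the first row.
D  = (-1)*[(-2)*1 - 2*2] - (-2)*[1*1 - 2*1] + 1*[1*2 - (-2)*1]
  = (-1)*(-6) - (-2)*(-1) + 1*(4) = 8
Dx = 6*[(-2)*1 - 2*2] - (-2)*[5*1 - 2*(-4)] + 1*[5*2 - (-2)*(-4)]
  = 6*(-6) - (-2)*(13) + 1*(2) = -8
Dy = (-1)*[5*1 - 2*(-4)] - 6*[1*1 - 2*1] + 1*[1*(-4) - 5*1]
  = (-1)*(13) - 6*(-1) + 1*(-9) = -16
Dz = (-1)*[(-2)*(-4) - 5*2] - (-2)*[1*(-4) - 5*1] + 6*[1*2 - (-2)*1]
  = (-1)*(-2) - (-2)*(-9) + 6*(4) = 8
x = Dx/D = -8/8 = -1, y = Dy/D = -16/8 = -2, z = Dz/D = 8/8 = 1
Check eq1: (-1)(-1) + (-2)(-2) + (1)(1) = 6 = 6 ✓
Check eq2: (1)(-1) + (-2)(-2) + (2)(1) = 5 = 5 ✓
Check eq3: (1)(-1) + (2)(-2) + (1)(1) = -4 = -4 ✓

x = -1, y = -2, z = 1


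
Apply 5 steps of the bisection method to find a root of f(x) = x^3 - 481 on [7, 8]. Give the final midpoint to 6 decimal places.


f(x) = x^3 - 481
f(7) = -138 < 0
f(8) = 31 > 0

Step 1: midpoint = (7.000000 + 8.000000)/2 = 7.500000
  f(7.500000) = -59.125000
  f(mid) < 0, so root is in [7.500000, 8.000000]

Step 2: midpoint = (7.500000 + 8.000000)/2 = 7.750000
  f(7.750000) = -15.515625
  f(mid) < 0, so root is in [7.750000, 8.000000]

Step 3: midpoint = (7.750000 + 8.000000)/2 = 7.875000
  f(7.875000) = 7.373047
  f(mid) > 0, so root is in [7.750000, 7.875000]

Step 4: midpoint = (7.750000 + 7.875000)/2 = 7.812500
  f(7.812500) = -4.162842
  f(mid) < 0, so root is in [7.812500, 7.875000]

Step 5: midpoint = (7.812500 + 7.875000)/2 = 7.843750
  f(7.843750) = 1.582123
  f(mid) > 0, so root is in [7.812500, 7.843750]

midpoint = 7.843750


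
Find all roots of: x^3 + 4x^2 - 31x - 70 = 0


Let p(x) = x^3 + 4x^2 - 31x - 70. By the rational root theorem (leading coefficient 1), any rational root is an integer divisor of 70: try ±1, ±2, ... in turn.
Test x = 1: value = -96 ≠ 0.
Test x = -1: value = -36 ≠ 0.
Test x = 2: value = -108 ≠ 0.
Test x = -2: value = 0 ✓, so (x + 2) is a factor.
Synthetic division by (x + 2): bring down 1; 1(-2) + 4 = 2; 2(-2) - 31 = -35; (-35)(-2) - 70 = 0 → quotient x^2 + 2x - 35, remainder 0.
Solve the quadratic x^2 + 2x - 35 = 0: discriminant = 2^2 - 4(1)(-35) = 4 + 140 = 144.
sqrt(144) = 12, so x = (-2 ± 12)/2: x = 5 or x = -7.
Collecting all roots found:

x = -7, x = -2, x = 5


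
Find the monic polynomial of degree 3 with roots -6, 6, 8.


A monic polynomial with roots -6, 6, 8 is:
p(x) = (x + 6)(x - 6)(x - 8)
After multiplying by (x + 6): x + 6
After multiplying by (x - 6): x^2 - 36
After multiplying by (x - 8): x^3 - 8x^2 - 36x + 288

x^3 - 8x^2 - 36x + 288


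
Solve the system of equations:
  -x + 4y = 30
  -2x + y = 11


Using Cramer's rule:
Determinant D = (-1)(1) - (-2)(4) = -1 + 8 = 7
Dx = (30)(1) - (11)(4) = 30 - 44 = -14
Dy = (-1)(11) - (-2)(30) = -11 + 60 = 49
x = Dx/D = -14/7 = -2
y = Dy/D = 49/7 = 7

x = -2, y = 7


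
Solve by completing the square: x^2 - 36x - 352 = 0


Start: x^2 - 36x - 352 = 0
Move constant: x^2 - 36x = 352
Half of -36 is -18, squared is 324
Add 324 to both sides: x^2 - 36x + 324 = 676
(x - 18)^2 = 676
x - 18 = ±26
x = 18 + 26 = 44 or x = 18 - 26 = -8

x = -8, x = 44


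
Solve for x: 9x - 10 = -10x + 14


Starting with: 9x - 10 = -10x + 14
Move all x terms to left: (9 + 10)x = 14 + 10
Simplify: 19x = 24
Divide both sides by 19: x = 24/19

x = 24/19


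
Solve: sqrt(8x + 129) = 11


Square both sides: 8x + 129 = 11^2 = 121
8x = 121 - 129 = -8
x = -1
Check: sqrt(8*(-1) + 129) = sqrt(121) = 11 ✓

x = -1


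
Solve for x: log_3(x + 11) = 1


Convert to exponential form: x + 11 = 3^1 = 3
x = 3 - 11 = -8
Check: log_3(-8 + 11) = log_3(3) = log_3(3) = 1 ✓

x = -8


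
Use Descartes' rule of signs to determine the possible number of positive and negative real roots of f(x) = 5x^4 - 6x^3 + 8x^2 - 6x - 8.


Descartes' rule of signs:

For positive roots, count sign changes in f(x) = 5x^4 - 6x^3 + 8x^2 - 6x - 8:
Signs of coefficients: +, -, +, -, -
Number of sign changes: 3
Possible positive real roots: 3, 1

For negative roots, examine f(-x) = 5x^4 + 6x^3 + 8x^2 + 6x - 8:
Signs of coefficients: +, +, +, +, -
Number of sign changes: 1
Possible negative real roots: 1

Positive roots: 3 or 1; Negative roots: 1


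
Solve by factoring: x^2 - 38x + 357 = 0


We need two numbers that multiply to 357 and add to -38.
Those numbers are -21 and -17 (since (-21) * (-17) = 357 and (-21) + (-17) = -38).
So x^2 - 38x + 357 = (x - 21)(x - 17) = 0
Setting each factor to zero: x = 21 or x = 17

x = 17, x = 21


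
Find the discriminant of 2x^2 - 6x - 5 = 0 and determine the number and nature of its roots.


For ax^2 + bx + c = 0, discriminant D = b^2 - 4ac
Here a = 2, b = -6, c = -5
D = (-6)^2 - 4(2)(-5) = 36 + 40 = 76

D = 76 > 0 but not a perfect square
The equation has 2 distinct real irrational roots.

Discriminant = 76, 2 distinct real irrational roots


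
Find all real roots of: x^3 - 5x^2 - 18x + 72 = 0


Let p(x) = x^3 - 5x^2 - 18x + 72. By the rational root theorem (leading coefficient 1), any rational root is an integer divisor of 72: try ±1, ±2, ... in turn.
Test x = 1: value = 50 ≠ 0.
Test x = -1: value = 84 ≠ 0.
Test x = 2: value = 24 ≠ 0.
Test x = -2: value = 80 ≠ 0.
Test x = 3: value = 0 ✓, so (x - 3) is a factor.
Synthetic division by (x - 3): bring down 1; 1(3) - 5 = -2; (-2)(3) - 18 = -24; (-24)(3) + 72 = 0 → quotient x^2 - 2x - 24, remainder 0.
Solve the quadratic x^2 - 2x - 24 = 0: discriminant = (-2)^2 - 4(1)(-24) = 4 + 96 = 100.
sqrt(100) = 10, so x = (2 ± 10)/2: x = 6 or x = -4.

x = -4, x = 3, x = 6


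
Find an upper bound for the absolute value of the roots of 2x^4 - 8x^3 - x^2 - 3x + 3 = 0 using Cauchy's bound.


Cauchy's bound: all roots r satisfy |r| <= 1 + max(|a_i/a_n|) for i = 0,...,n-1
where a_n is the leading coefficient.

Coefficients: [2, -8, -1, -3, 3]
Leading coefficient a_n = 2
Ratios |a_i/a_n|: 4, 1/2, 3/2, 3/2
Maximum ratio: 4
Cauchy's bound: |r| <= 1 + 4 = 5

Upper bound = 5


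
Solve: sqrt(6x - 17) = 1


Square both sides: 6x - 17 = 1^2 = 1
6x = 1 + 17 = 18
x = 3
Check: sqrt(6*3 - 17) = sqrt(1) = 1 ✓

x = 3


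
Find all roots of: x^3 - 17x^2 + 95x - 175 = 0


Let p(x) = x^3 - 17x^2 + 95x - 175. By the rational root theorem (leading coefficient 1), any rational root is an integer divisor of 175: try ±1, ±2, ... in turn.
Test x = 1: value = -96 ≠ 0.
Test x = -1: value = -288 ≠ 0.
Test x = 5: value = 0 ✓, so (x - 5) is a factor.
Synthetic division by (x - 5): bring down 1; 1(5) - 17 = -12; (-12)(5) + 95 = 35; 35(5) - 175 = 0 → quotient x^2 - 12x + 35, remainder 0.
Solve the quadratic x^2 - 12x + 35 = 0: discriminant = (-12)^2 - 4(1)(35) = 144 - 140 = 4.
sqrt(4) = 2, so x = (12 ± 2)/2: x = 7 or x = 5.
Collecting all roots found:

x = 5 (multiplicity 2), x = 7


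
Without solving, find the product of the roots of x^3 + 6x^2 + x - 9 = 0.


By Vieta's formulas for x^3 + bx^2 + cx + d = 0:
  r1 + r2 + r3 = -b/a = -6
  r1*r2 + r1*r3 + r2*r3 = c/a = 1
  r1*r2*r3 = -d/a = 9


Product = 9


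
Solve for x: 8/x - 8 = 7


Subtract -8 from both sides: 8/x = 15
Multiply both sides by x: 8 = 15 * x
Divide by 15: x = 8/15

x = 8/15


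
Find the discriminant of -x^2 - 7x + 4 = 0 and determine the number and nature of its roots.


For ax^2 + bx + c = 0, discriminant D = b^2 - 4ac
Here a = -1, b = -7, c = 4
D = (-7)^2 - 4(-1)(4) = 49 + 16 = 65

D = 65 > 0 but not a perfect square
The equation has 2 distinct real irrational roots.

Discriminant = 65, 2 distinct real irrational roots


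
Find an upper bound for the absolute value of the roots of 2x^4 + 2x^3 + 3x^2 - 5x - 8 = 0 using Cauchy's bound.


Cauchy's bound: all roots r satisfy |r| <= 1 + max(|a_i/a_n|) for i = 0,...,n-1
where a_n is the leading coefficient.

Coefficients: [2, 2, 3, -5, -8]
Leading coefficient a_n = 2
Ratios |a_i/a_n|: 1, 3/2, 5/2, 4
Maximum ratio: 4
Cauchy's bound: |r| <= 1 + 4 = 5

Upper bound = 5


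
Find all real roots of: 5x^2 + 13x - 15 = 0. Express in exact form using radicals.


Using the quadratic formula: x = (-b ± sqrt(b^2 - 4ac)) / (2a)
Here a = 5, b = 13, c = -15
Discriminant = b^2 - 4ac = 13^2 - 4(5)(-15) = 169 + 300 = 469
Since discriminant = 469 > 0, there are two real roots.
x = (-13 ± sqrt(469)) / 10
Numerically: x ≈ 0.8656 or x ≈ -3.4656

x = (-13 + sqrt(469)) / 10 or x = (-13 - sqrt(469)) / 10


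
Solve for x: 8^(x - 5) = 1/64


Express both sides with the same base.
1/64 = 8^(-2)
Since the bases match, equate exponents: x - 5 = -2
So x = -2 - (-5) = 3

x = 3


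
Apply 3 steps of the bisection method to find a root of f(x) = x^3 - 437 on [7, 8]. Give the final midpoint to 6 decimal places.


f(x) = x^3 - 437
f(7) = -94 < 0
f(8) = 75 > 0

Step 1: midpoint = (7.000000 + 8.000000)/2 = 7.500000
  f(7.500000) = -15.125000
  f(mid) < 0, so root is in [7.500000, 8.000000]

Step 2: midpoint = (7.500000 + 8.000000)/2 = 7.750000
  f(7.750000) = 28.484375
  f(mid) > 0, so root is in [7.500000, 7.750000]

Step 3: midpoint = (7.500000 + 7.750000)/2 = 7.625000
  f(7.625000) = 6.322266
  f(mid) > 0, so root is in [7.500000, 7.625000]

midpoint = 7.625000


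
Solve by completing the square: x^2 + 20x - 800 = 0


Start: x^2 + 20x - 800 = 0
Move constant: x^2 + 20x = 800
Half of 20 is 10, squared is 100
Add 100 to both sides: x^2 + 20x + 100 = 900
(x + 10)^2 = 900
x + 10 = ±30
x = -10 + 30 = 20 or x = -10 - 30 = -40

x = -40, x = 20


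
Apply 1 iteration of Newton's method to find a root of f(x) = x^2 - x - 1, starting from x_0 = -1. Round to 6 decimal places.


Newton's method: x_(n+1) = x_n - f(x_n)/f'(x_n)
f(x) = x^2 - x - 1
f'(x) = 2x - 1

Iteration 1:
  f(-1.000000) = 1.000000
  f'(-1.000000) = -3.000000
  x_1 = -1.000000 - (1.000000)/(-3.000000) = -0.666667

x_1 = -0.666667


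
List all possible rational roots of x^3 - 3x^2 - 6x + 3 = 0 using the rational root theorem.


Rational root theorem: possible roots are ±p/q where:
  p divides the constant term (3): p ∈ {1, 3}
  q divides the leading coefficient (1): q ∈ {1}

All possible rational roots: -3, -1, 1, 3

-3, -1, 1, 3


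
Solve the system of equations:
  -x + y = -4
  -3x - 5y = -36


Using Cramer's rule:
Determinant D = (-1)(-5) - (-3)(1) = 5 + 3 = 8
Dx = (-4)(-5) - (-36)(1) = 20 + 36 = 56
Dy = (-1)(-36) - (-3)(-4) = 36 - 12 = 24
x = Dx/D = 56/8 = 7
y = Dy/D = 24/8 = 3

x = 7, y = 3


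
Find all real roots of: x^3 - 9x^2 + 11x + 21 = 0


Let p(x) = x^3 - 9x^2 + 11x + 21. By the rational root theorem (leading coefficient 1), any rational root is an integer divisor of 21: try ±1, ±2, ... in turn.
Test x = 1: value = 24 ≠ 0.
Test x = -1: value = 0 ✓, so (x + 1) is a factor.
Synthetic division by (x + 1): bring down 1; 1(-1) - 9 = -10; (-10)(-1) + 11 = 21; 21(-1) + 21 = 0 → quotient x^2 - 10x + 21, remainder 0.
Solve the quadratic x^2 - 10x + 21 = 0: discriminant = (-10)^2 - 4(1)(21) = 100 - 84 = 16.
sqrt(16) = 4, so x = (10 ± 4)/2: x = 7 or x = 3.

x = -1, x = 3, x = 7


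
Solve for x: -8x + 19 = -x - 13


Starting with: -8x + 19 = -x - 13
Move all x terms to left: (-8 + 1)x = -13 - 19
Simplify: -7x = -32
Divide both sides by -7: x = 32/7

x = 32/7


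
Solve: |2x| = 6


An absolute value equation |expr| = 6 gives two cases:
Case 1: 2x = 6
  2x = 6, so x = 3
Case 2: 2x = -6
  2x = -6, so x = -3

x = -3, x = 3


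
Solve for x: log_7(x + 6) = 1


Convert to exponential form: x + 6 = 7^1 = 7
x = 7 - 6 = 1
Check: log_7(1 + 6) = log_7(7) = log_7(7) = 1 ✓

x = 1


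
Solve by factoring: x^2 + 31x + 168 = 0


We need two numbers that multiply to 168 and add to 31.
Those numbers are 7 and 24 (since 7 * 24 = 168 and 7 + 24 = 31).
So x^2 + 31x + 168 = (x + 7)(x + 24) = 0
Setting each factor to zero: x = -7 or x = -24

x = -24, x = -7


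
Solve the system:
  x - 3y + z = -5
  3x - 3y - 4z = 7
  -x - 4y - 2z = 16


Using Cramer's rule. Expand each determinant along the first row.
D  = 1*[(-3)*(-2) - (-4)*(-4)] - (-3)*[3*(-2) - (-4)*(-1)] + 1*[3*(-4) - (-3)*(-1)]
  = 1*(-10) - (-3)*(-10) + 1*(-15) = -55
Dx = (-5)*[(-3)*(-2) - (-4)*(-4)] - (-3)*[7*(-2) - (-4)*16] + 1*[7*(-4) - (-3)*16]
  = (-5)*(-10) - (-3)*(50) + 1*(20) = 220
Dy = 1*[7*(-2) - (-4)*16] - (-5)*[3*(-2) - (-4)*(-1)] + 1*[3*16 - 7*(-1)]
  = 1*(50) - (-5)*(-10) + 1*(55) = 55
Dz = 1*[(-3)*16 - 7*(-4)] - (-3)*[3*16 - 7*(-1)] + (-5)*[3*(-4) - (-3)*(-1)]
  = 1*(-20) - (-3)*(55) + (-5)*(-15) = 220
x = Dx/D = 220/-55 = -4, y = Dy/D = 55/-55 = -1, z = Dz/D = 220/-55 = -4
Check eq1: (1)(-4) + (-3)(-1) + (1)(-4) = -5 = -5 ✓
Check eq2: (3)(-4) + (-3)(-1) + (-4)(-4) = 7 = 7 ✓
Check eq3: (-1)(-4) + (-4)(-1) + (-2)(-4) = 16 = 16 ✓

x = -4, y = -1, z = -4


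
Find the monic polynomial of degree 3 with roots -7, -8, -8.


A monic polynomial with roots -7, -8, -8 is:
p(x) = (x + 7)(x + 8)(x + 8)
After multiplying by (x + 7): x + 7
After multiplying by (x + 8): x^2 + 15x + 56
After multiplying by (x + 8): x^3 + 23x^2 + 176x + 448

x^3 + 23x^2 + 176x + 448


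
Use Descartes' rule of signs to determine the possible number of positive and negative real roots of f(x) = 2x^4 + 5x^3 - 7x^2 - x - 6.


Descartes' rule of signs:

For positive roots, count sign changes in f(x) = 2x^4 + 5x^3 - 7x^2 - x - 6:
Signs of coefficients: +, +, -, -, -
Number of sign changes: 1
Possible positive real roots: 1

For negative roots, examine f(-x) = 2x^4 - 5x^3 - 7x^2 + x - 6:
Signs of coefficients: +, -, -, +, -
Number of sign changes: 3
Possible negative real roots: 3, 1

Positive roots: 1; Negative roots: 3 or 1


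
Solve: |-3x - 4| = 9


An absolute value equation |expr| = 9 gives two cases:
Case 1: -3x - 4 = 9
  -3x = 13, so x = -13/3
Case 2: -3x - 4 = -9
  -3x = -5, so x = 5/3

x = -13/3, x = 5/3


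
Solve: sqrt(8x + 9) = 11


Square both sides: 8x + 9 = 11^2 = 121
8x = 121 - 9 = 112
x = 14
Check: sqrt(8*14 + 9) = sqrt(121) = 11 ✓

x = 14


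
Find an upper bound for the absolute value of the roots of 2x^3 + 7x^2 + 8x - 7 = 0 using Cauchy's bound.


Cauchy's bound: all roots r satisfy |r| <= 1 + max(|a_i/a_n|) for i = 0,...,n-1
where a_n is the leading coefficient.

Coefficients: [2, 7, 8, -7]
Leading coefficient a_n = 2
Ratios |a_i/a_n|: 7/2, 4, 7/2
Maximum ratio: 4
Cauchy's bound: |r| <= 1 + 4 = 5

Upper bound = 5


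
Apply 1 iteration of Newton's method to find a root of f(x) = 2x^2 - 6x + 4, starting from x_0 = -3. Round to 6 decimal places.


Newton's method: x_(n+1) = x_n - f(x_n)/f'(x_n)
f(x) = 2x^2 - 6x + 4
f'(x) = 4x - 6

Iteration 1:
  f(-3.000000) = 40.000000
  f'(-3.000000) = -18.000000
  x_1 = -3.000000 - (40.000000)/(-18.000000) = -0.777778

x_1 = -0.777778


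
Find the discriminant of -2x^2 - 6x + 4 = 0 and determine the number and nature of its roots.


For ax^2 + bx + c = 0, discriminant D = b^2 - 4ac
Here a = -2, b = -6, c = 4
D = (-6)^2 - 4(-2)(4) = 36 + 32 = 68

D = 68 > 0 but not a perfect square
The equation has 2 distinct real irrational roots.

Discriminant = 68, 2 distinct real irrational roots


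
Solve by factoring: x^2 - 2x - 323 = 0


We need two numbers that multiply to -323 and add to -2.
Those numbers are -19 and 17 (since (-19) * 17 = -323 and (-19) + 17 = -2).
So x^2 - 2x - 323 = (x - 19)(x + 17) = 0
Setting each factor to zero: x = 19 or x = -17

x = -17, x = 19


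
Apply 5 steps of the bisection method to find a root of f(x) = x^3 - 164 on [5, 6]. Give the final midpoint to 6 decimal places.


f(x) = x^3 - 164
f(5) = -39 < 0
f(6) = 52 > 0

Step 1: midpoint = (5.000000 + 6.000000)/2 = 5.500000
  f(5.500000) = 2.375000
  f(mid) > 0, so root is in [5.000000, 5.500000]

Step 2: midpoint = (5.000000 + 5.500000)/2 = 5.250000
  f(5.250000) = -19.296875
  f(mid) < 0, so root is in [5.250000, 5.500000]

Step 3: midpoint = (5.250000 + 5.500000)/2 = 5.375000
  f(5.375000) = -8.712891
  f(mid) < 0, so root is in [5.375000, 5.500000]

Step 4: midpoint = (5.375000 + 5.500000)/2 = 5.437500
  f(5.437500) = -3.232666
  f(mid) < 0, so root is in [5.437500, 5.500000]

Step 5: midpoint = (5.437500 + 5.500000)/2 = 5.468750
  f(5.468750) = -0.444855
  f(mid) < 0, so root is in [5.468750, 5.500000]

midpoint = 5.468750


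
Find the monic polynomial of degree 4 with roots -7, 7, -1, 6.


A monic polynomial with roots -7, 7, -1, 6 is:
p(x) = (x + 7)(x - 7)(x + 1)(x - 6)
After multiplying by (x + 7): x + 7
After multiplying by (x - 7): x^2 - 49
After multiplying by (x + 1): x^3 + x^2 - 49x - 49
After multiplying by (x - 6): x^4 - 5x^3 - 55x^2 + 245x + 294

x^4 - 5x^3 - 55x^2 + 245x + 294


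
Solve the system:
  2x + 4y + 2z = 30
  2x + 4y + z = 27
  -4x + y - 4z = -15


Using Cramer's rule. Expand each determinant along the first row.
D  = 2*[4*(-4) - 1*1] - 4*[2*(-4) - 1*(-4)] + 2*[2*1 - 4*(-4)]
  = 2*(-17) - 4*(-4) + 2*(18) = 18
Dx = 30*[4*(-4) - 1*1] - 4*[27*(-4) - 1*(-15)] + 2*[27*1 - 4*(-15)]
  = 30*(-17) - 4*(-93) + 2*(87) = 36
Dy = 2*[27*(-4) - 1*(-15)] - 30*[2*(-4) - 1*(-4)] + 2*[2*(-15) - 27*(-4)]
  = 2*(-93) - 30*(-4) + 2*(78) = 90
Dz = 2*[4*(-15) - 27*1] - 4*[2*(-15) - 27*(-4)] + 30*[2*1 - 4*(-4)]
  = 2*(-87) - 4*(78) + 30*(18) = 54
x = Dx/D = 36/18 = 2, y = Dy/D = 90/18 = 5, z = Dz/D = 54/18 = 3
Check eq1: (2)(2) + (4)(5) + (2)(3) = 30 = 30 ✓
Check eq2: (2)(2) + (4)(5) + (1)(3) = 27 = 27 ✓
Check eq3: (-4)(2) + (1)(5) + (-4)(3) = -15 = -15 ✓

x = 2, y = 5, z = 3


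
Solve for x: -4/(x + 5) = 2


Multiply both sides by (x + 5): -4 = 2(x + 5)
Distribute: -4 = 2x + 10
2x = -4 - 10 = -14
x = -7

x = -7


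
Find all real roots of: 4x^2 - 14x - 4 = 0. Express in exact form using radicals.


Using the quadratic formula: x = (-b ± sqrt(b^2 - 4ac)) / (2a)
Here a = 4, b = -14, c = -4
Discriminant = b^2 - 4ac = (-14)^2 - 4(4)(-4) = 196 + 64 = 260
Since discriminant = 260 > 0, there are two real roots.
x = (14 ± 2*sqrt(65)) / 8
Simplifying: x = (7 ± sqrt(65)) / 4
Numerically: x ≈ 3.7656 or x ≈ -0.2656

x = (7 + sqrt(65)) / 4 or x = (7 - sqrt(65)) / 4


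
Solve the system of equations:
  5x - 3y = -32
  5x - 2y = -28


Using Cramer's rule:
Determinant D = (5)(-2) - (5)(-3) = -10 + 15 = 5
Dx = (-32)(-2) - (-28)(-3) = 64 - 84 = -20
Dy = (5)(-28) - (5)(-32) = -140 + 160 = 20
x = Dx/D = -20/5 = -4
y = Dy/D = 20/5 = 4

x = -4, y = 4


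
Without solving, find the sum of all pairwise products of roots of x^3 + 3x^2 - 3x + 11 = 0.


By Vieta's formulas for x^3 + bx^2 + cx + d = 0:
  r1 + r2 + r3 = -b/a = -3
  r1*r2 + r1*r3 + r2*r3 = c/a = -3
  r1*r2*r3 = -d/a = -11


Sum of pairwise products = -3


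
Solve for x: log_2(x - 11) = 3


Convert to exponential form: x - 11 = 2^3 = 8
x = 8 + 11 = 19
Check: log_2(19 - 11) = log_2(8) = log_2(8) = 3 ✓

x = 19


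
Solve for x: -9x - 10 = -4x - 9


Starting with: -9x - 10 = -4x - 9
Move all x terms to left: (-9 + 4)x = -9 + 10
Simplify: -5x = 1
Divide both sides by -5: x = -1/5

x = -1/5


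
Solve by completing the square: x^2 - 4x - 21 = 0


Start: x^2 - 4x - 21 = 0
Move constant: x^2 - 4x = 21
Half of -4 is -2, squared is 4
Add 4 to both sides: x^2 - 4x + 4 = 25
(x - 2)^2 = 25
x - 2 = ±5
x = 2 + 5 = 7 or x = 2 - 5 = -3

x = -3, x = 7


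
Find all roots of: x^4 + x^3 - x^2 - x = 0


The constant term is 0, so x = 0 is a root. Factor out x:
  x^3 + x^2 - x - 1 = 0
Let p(x) = x^3 + x^2 - x - 1. By the rational root theorem (leading coefficient 1), any rational root is an integer divisor of 1: try ±1, ±2, ... in turn.
Test x = 1: value = 0 ✓, so (x - 1) is a factor.
Synthetic division by (x - 1): bring down 1; 1(1) + 1 = 2; 2(1) - 1 = 1; 1(1) - 1 = 0 → quotient x^2 + 2x + 1, remainder 0.
Solve the quadratic x^2 + 2x + 1 = 0: discriminant = 2^2 - 4(1)(1) = 4 - 4 = 0.
Discriminant = 0, so a double root: x = -2/2 = -1.
Collecting all roots found:

x = -1 (multiplicity 2), x = 0, x = 1


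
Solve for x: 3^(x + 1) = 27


Express both sides with the same base.
27 = 3^3
Since the bases match, equate exponents: x + 1 = 3
So x = 3 - (1) = 2

x = 2


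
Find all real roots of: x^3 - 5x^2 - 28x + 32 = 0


Let p(x) = x^3 - 5x^2 - 28x + 32. By the rational root theorem (leading coefficient 1), any rational root is an integer divisor of 32: try ±1, ±2, ... in turn.
Test x = 1: value = 0 ✓, so (x - 1) is a factor.
Synthetic division by (x - 1): bring down 1; 1(1) - 5 = -4; (-4)(1) - 28 = -32; (-32)(1) + 32 = 0 → quotient x^2 - 4x - 32, remainder 0.
Solve the quadratic x^2 - 4x - 32 = 0: discriminant = (-4)^2 - 4(1)(-32) = 16 + 128 = 144.
sqrt(144) = 12, so x = (4 ± 12)/2: x = 8 or x = -4.

x = -4, x = 1, x = 8


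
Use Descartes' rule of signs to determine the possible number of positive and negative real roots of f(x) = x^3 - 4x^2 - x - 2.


Descartes' rule of signs:

For positive roots, count sign changes in f(x) = x^3 - 4x^2 - x - 2:
Signs of coefficients: +, -, -, -
Number of sign changes: 1
Possible positive real roots: 1

For negative roots, examine f(-x) = -x^3 - 4x^2 + x - 2:
Signs of coefficients: -, -, +, -
Number of sign changes: 2
Possible negative real roots: 2, 0

Positive roots: 1; Negative roots: 2 or 0


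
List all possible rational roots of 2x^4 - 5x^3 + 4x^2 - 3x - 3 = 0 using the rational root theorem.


Rational root theorem: possible roots are ±p/q where:
  p divides the constant term (-3): p ∈ {1, 3}
  q divides the leading coefficient (2): q ∈ {1, 2}

All possible rational roots: -3, -3/2, -1, -1/2, 1/2, 1, 3/2, 3

-3, -3/2, -1, -1/2, 1/2, 1, 3/2, 3


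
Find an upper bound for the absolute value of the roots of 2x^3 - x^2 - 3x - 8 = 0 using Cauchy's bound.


Cauchy's bound: all roots r satisfy |r| <= 1 + max(|a_i/a_n|) for i = 0,...,n-1
where a_n is the leading coefficient.

Coefficients: [2, -1, -3, -8]
Leading coefficient a_n = 2
Ratios |a_i/a_n|: 1/2, 3/2, 4
Maximum ratio: 4
Cauchy's bound: |r| <= 1 + 4 = 5

Upper bound = 5


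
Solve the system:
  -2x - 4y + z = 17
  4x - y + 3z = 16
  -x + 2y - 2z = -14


Using Cramer's rule. Expand each determinant along the first row.
D  = (-2)*[(-1)*(-2) - 3*2] - (-4)*[4*(-2) - 3*(-1)] + 1*[4*2 - (-1)*(-1)]
  = (-2)*(-4) - (-4)*(-5) + 1*(7) = -5
Dx = 17*[(-1)*(-2) - 3*2] - (-4)*[16*(-2) - 3*(-14)] + 1*[16*2 - (-1)*(-14)]
  = 17*(-4) - (-4)*(10) + 1*(18) = -10
Dy = (-2)*[16*(-2) - 3*(-14)] - 17*[4*(-2) - 3*(-1)] + 1*[4*(-14) - 16*(-1)]
  = (-2)*(10) - 17*(-5) + 1*(-40) = 25
Dz = (-2)*[(-1)*(-14) - 16*2] - (-4)*[4*(-14) - 16*(-1)] + 17*[4*2 - (-1)*(-1)]
  = (-2)*(-18) - (-4)*(-40) + 17*(7) = -5
x = Dx/D = -10/-5 = 2, y = Dy/D = 25/-5 = -5, z = Dz/D = -5/-5 = 1
Check eq1: (-2)(2) + (-4)(-5) + (1)(1) = 17 = 17 ✓
Check eq2: (4)(2) + (-1)(-5) + (3)(1) = 16 = 16 ✓
Check eq3: (-1)(2) + (2)(-5) + (-2)(1) = -14 = -14 ✓

x = 2, y = -5, z = 1


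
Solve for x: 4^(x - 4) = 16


Express both sides with the same base.
16 = 4^2
Since the bases match, equate exponents: x - 4 = 2
So x = 2 - (-4) = 6

x = 6


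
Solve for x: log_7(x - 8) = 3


Convert to exponential form: x - 8 = 7^3 = 343
x = 343 + 8 = 351
Check: log_7(351 - 8) = log_7(343) = log_7(343) = 3 ✓

x = 351


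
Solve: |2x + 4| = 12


An absolute value equation |expr| = 12 gives two cases:
Case 1: 2x + 4 = 12
  2x = 8, so x = 4
Case 2: 2x + 4 = -12
  2x = -16, so x = -8

x = -8, x = 4


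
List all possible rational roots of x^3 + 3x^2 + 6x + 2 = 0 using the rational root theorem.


Rational root theorem: possible roots are ±p/q where:
  p divides the constant term (2): p ∈ {1, 2}
  q divides the leading coefficient (1): q ∈ {1}

All possible rational roots: -2, -1, 1, 2

-2, -1, 1, 2


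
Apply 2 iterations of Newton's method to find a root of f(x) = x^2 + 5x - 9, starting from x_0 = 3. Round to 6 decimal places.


Newton's method: x_(n+1) = x_n - f(x_n)/f'(x_n)
f(x) = x^2 + 5x - 9
f'(x) = 2x + 5

Iteration 1:
  f(3.000000) = 15.000000
  f'(3.000000) = 11.000000
  x_1 = 3.000000 - (15.000000)/(11.000000) = 1.636364

Iteration 2:
  f(1.636364) = 1.859504
  f'(1.636364) = 8.272727
  x_2 = 1.636364 - (1.859504)/(8.272727) = 1.411588

x_2 = 1.411588


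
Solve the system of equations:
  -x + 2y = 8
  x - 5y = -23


Using Cramer's rule:
Determinant D = (-1)(-5) - (1)(2) = 5 - 2 = 3
Dx = (8)(-5) - (-23)(2) = -40 + 46 = 6
Dy = (-1)(-23) - (1)(8) = 23 - 8 = 15
x = Dx/D = 6/3 = 2
y = Dy/D = 15/3 = 5

x = 2, y = 5


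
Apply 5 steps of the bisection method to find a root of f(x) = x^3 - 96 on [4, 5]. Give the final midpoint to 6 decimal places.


f(x) = x^3 - 96
f(4) = -32 < 0
f(5) = 29 > 0

Step 1: midpoint = (4.000000 + 5.000000)/2 = 4.500000
  f(4.500000) = -4.875000
  f(mid) < 0, so root is in [4.500000, 5.000000]

Step 2: midpoint = (4.500000 + 5.000000)/2 = 4.750000
  f(4.750000) = 11.171875
  f(mid) > 0, so root is in [4.500000, 4.750000]

Step 3: midpoint = (4.500000 + 4.750000)/2 = 4.625000
  f(4.625000) = 2.931641
  f(mid) > 0, so root is in [4.500000, 4.625000]

Step 4: midpoint = (4.500000 + 4.625000)/2 = 4.562500
  f(4.562500) = -1.025146
  f(mid) < 0, so root is in [4.562500, 4.625000]

Step 5: midpoint = (4.562500 + 4.625000)/2 = 4.593750
  f(4.593750) = 0.939789
  f(mid) > 0, so root is in [4.562500, 4.593750]

midpoint = 4.593750


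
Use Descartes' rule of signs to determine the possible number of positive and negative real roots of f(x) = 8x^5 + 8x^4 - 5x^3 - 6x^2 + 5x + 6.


Descartes' rule of signs:

For positive roots, count sign changes in f(x) = 8x^5 + 8x^4 - 5x^3 - 6x^2 + 5x + 6:
Signs of coefficients: +, +, -, -, +, +
Number of sign changes: 2
Possible positive real roots: 2, 0

For negative roots, examine f(-x) = -8x^5 + 8x^4 + 5x^3 - 6x^2 - 5x + 6:
Signs of coefficients: -, +, +, -, -, +
Number of sign changes: 3
Possible negative real roots: 3, 1

Positive roots: 2 or 0; Negative roots: 3 or 1


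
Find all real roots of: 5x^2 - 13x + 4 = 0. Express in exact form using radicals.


Using the quadratic formula: x = (-b ± sqrt(b^2 - 4ac)) / (2a)
Here a = 5, b = -13, c = 4
Discriminant = b^2 - 4ac = (-13)^2 - 4(5)(4) = 169 - 80 = 89
Since discriminant = 89 > 0, there are two real roots.
x = (13 ± sqrt(89)) / 10
Numerically: x ≈ 2.2434 or x ≈ 0.3566

x = (13 + sqrt(89)) / 10 or x = (13 - sqrt(89)) / 10


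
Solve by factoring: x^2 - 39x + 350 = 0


We need two numbers that multiply to 350 and add to -39.
Those numbers are -25 and -14 (since (-25) * (-14) = 350 and (-25) + (-14) = -39).
So x^2 - 39x + 350 = (x - 25)(x - 14) = 0
Setting each factor to zero: x = 25 or x = 14

x = 14, x = 25


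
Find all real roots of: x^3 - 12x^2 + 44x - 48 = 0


Let p(x) = x^3 - 12x^2 + 44x - 48. By the rational root theorem (leading coefficient 1), any rational root is an integer divisor of 48: try ±1, ±2, ... in turn.
Test x = 1: value = -15 ≠ 0.
Test x = -1: value = -105 ≠ 0.
Test x = 2: value = 0 ✓, so (x - 2) is a factor.
Synthetic division by (x - 2): bring down 1; 1(2) - 12 = -10; (-10)(2) + 44 = 24; 24(2) - 48 = 0 → quotient x^2 - 10x + 24, remainder 0.
Solve the quadratic x^2 - 10x + 24 = 0: discriminant = (-10)^2 - 4(1)(24) = 100 - 96 = 4.
sqrt(4) = 2, so x = (10 ± 2)/2: x = 6 or x = 4.

x = 2, x = 4, x = 6


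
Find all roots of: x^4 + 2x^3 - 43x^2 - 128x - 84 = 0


Let p(x) = x^4 + 2x^3 - 43x^2 - 128x - 84. By the rational root theorem (leading coefficient 1), any rational root is an integer divisor of 84: try ±1, ±2, ... in turn.
Test x = 1: value = -252 ≠ 0.
Test x = -1: value = 0 ✓, so (x + 1) is a factor.
Synthetic division by (x + 1): bring down 1; 1(-1) + 2 = 1; 1(-1) - 43 = -44; (-44)(-1) - 128 = -84; (-84)(-1) - 84 = 0 → quotient x^3 + x^2 - 44x - 84, remainder 0.
Continue with the quotient x^3 + x^2 - 44x - 84 (candidates must divide 84; re-test x = -1 first in case it repeats).
Test x = -1: value = -40 ≠ 0.
Test x = 2: value = -160 ≠ 0.
Test x = -2: value = 0 ✓, so (x + 2) is a factor.
Synthetic division by (x + 2): bring down 1; 1(-2) + 1 = -1; (-1)(-2) - 44 = -42; (-42)(-2) - 84 = 0 → quotient x^2 - x - 42, remainder 0.
Solve the quadratic x^2 - x - 42 = 0: discriminant = (-1)^2 - 4(1)(-42) = 1 + 168 = 169.
sqrt(169) = 13, so x = (1 ± 13)/2: x = 7 or x = -6.
Collecting all roots found:

x = -6, x = -2, x = -1, x = 7


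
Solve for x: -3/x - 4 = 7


Subtract -4 from both sides: -3/x = 11
Multiply both sides by x: -3 = 11 * x
Divide by 11: x = -3/11

x = -3/11


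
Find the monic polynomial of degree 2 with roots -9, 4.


A monic polynomial with roots -9, 4 is:
p(x) = (x + 9)(x - 4)
After multiplying by (x + 9): x + 9
After multiplying by (x - 4): x^2 + 5x - 36

x^2 + 5x - 36


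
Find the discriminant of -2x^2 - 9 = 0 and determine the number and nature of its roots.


For ax^2 + bx + c = 0, discriminant D = b^2 - 4ac
Here a = -2, b = 0, c = -9
D = (0)^2 - 4(-2)(-9) = 0 - 72 = -72

D = -72 < 0
The equation has no real roots (2 complex conjugate roots).

Discriminant = -72, no real roots (2 complex conjugate roots)


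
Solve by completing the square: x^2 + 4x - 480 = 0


Start: x^2 + 4x - 480 = 0
Move constant: x^2 + 4x = 480
Half of 4 is 2, squared is 4
Add 4 to both sides: x^2 + 4x + 4 = 484
(x + 2)^2 = 484
x + 2 = ±22
x = -2 + 22 = 20 or x = -2 - 22 = -24

x = -24, x = 20


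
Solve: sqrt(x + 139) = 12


Square both sides: x + 139 = 12^2 = 144
x = 144 - 139 = 5
x = 5
Check: sqrt(1*5 + 139) = sqrt(144) = 12 ✓

x = 5


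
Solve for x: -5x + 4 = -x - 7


Starting with: -5x + 4 = -x - 7
Move all x terms to left: (-5 + 1)x = -7 - 4
Simplify: -4x = -11
Divide both sides by -4: x = 11/4

x = 11/4


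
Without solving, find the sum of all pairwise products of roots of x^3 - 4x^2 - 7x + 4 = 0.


By Vieta's formulas for x^3 + bx^2 + cx + d = 0:
  r1 + r2 + r3 = -b/a = 4
  r1*r2 + r1*r3 + r2*r3 = c/a = -7
  r1*r2*r3 = -d/a = -4


Sum of pairwise products = -7


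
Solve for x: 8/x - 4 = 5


Subtract -4 from both sides: 8/x = 9
Multiply both sides by x: 8 = 9 * x
Divide by 9: x = 8/9

x = 8/9


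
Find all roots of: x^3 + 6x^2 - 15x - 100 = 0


Let p(x) = x^3 + 6x^2 - 15x - 100. By the rational root theorem (leading coefficient 1), any rational root is an integer divisor of 100: try ±1, ±2, ... in turn.
Test x = 1: value = -108 ≠ 0.
Test x = -1: value = -80 ≠ 0.
Test x = 2: value = -98 ≠ 0.
Test x = -2: value = -54 ≠ 0.
Test x = 4: value = 0 ✓, so (x - 4) is a factor.
Synthetic division by (x - 4): bring down 1; 1(4) + 6 = 10; 10(4) - 15 = 25; 25(4) - 100 = 0 → quotient x^2 + 10x + 25, remainder 0.
Solve the quadratic x^2 + 10x + 25 = 0: discriminant = 10^2 - 4(1)(25) = 100 - 100 = 0.
Discriminant = 0, so a double root: x = -10/2 = -5.
Collecting all roots found:

x = -5 (multiplicity 2), x = 4


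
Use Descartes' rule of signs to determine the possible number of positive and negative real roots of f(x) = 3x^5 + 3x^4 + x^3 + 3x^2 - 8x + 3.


Descartes' rule of signs:

For positive roots, count sign changes in f(x) = 3x^5 + 3x^4 + x^3 + 3x^2 - 8x + 3:
Signs of coefficients: +, +, +, +, -, +
Number of sign changes: 2
Possible positive real roots: 2, 0

For negative roots, examine f(-x) = -3x^5 + 3x^4 - x^3 + 3x^2 + 8x + 3:
Signs of coefficients: -, +, -, +, +, +
Number of sign changes: 3
Possible negative real roots: 3, 1

Positive roots: 2 or 0; Negative roots: 3 or 1


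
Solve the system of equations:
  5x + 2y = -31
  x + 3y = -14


Using Cramer's rule:
Determinant D = (5)(3) - (1)(2) = 15 - 2 = 13
Dx = (-31)(3) - (-14)(2) = -93 + 28 = -65
Dy = (5)(-14) - (1)(-31) = -70 + 31 = -39
x = Dx/D = -65/13 = -5
y = Dy/D = -39/13 = -3

x = -5, y = -3


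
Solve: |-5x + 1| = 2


An absolute value equation |expr| = 2 gives two cases:
Case 1: -5x + 1 = 2
  -5x = 1, so x = -1/5
Case 2: -5x + 1 = -2
  -5x = -3, so x = 3/5

x = -1/5, x = 3/5


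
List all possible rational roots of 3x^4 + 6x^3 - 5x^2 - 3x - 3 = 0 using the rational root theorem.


Rational root theorem: possible roots are ±p/q where:
  p divides the constant term (-3): p ∈ {1, 3}
  q divides the leading coefficient (3): q ∈ {1, 3}

All possible rational roots: -3, -1, -1/3, 1/3, 1, 3

-3, -1, -1/3, 1/3, 1, 3


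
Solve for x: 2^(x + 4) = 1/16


Express both sides with the same base.
1/16 = 2^(-4)
Since the bases match, equate exponents: x + 4 = -4
So x = -4 - (4) = -8

x = -8


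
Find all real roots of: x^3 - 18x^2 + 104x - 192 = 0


Let p(x) = x^3 - 18x^2 + 104x - 192. By the rational root theorem (leading coefficient 1), any rational root is an integer divisor of 192: try ±1, ±2, ... in turn.
Test x = 1: value = -105 ≠ 0.
Test x = -1: value = -315 ≠ 0.
Test x = 2: value = -48 ≠ 0.
Test x = -2: value = -480 ≠ 0.
Test x = 3: value = -15 ≠ 0.
Test x = -3: value = -693 ≠ 0.
Test x = 4: value = 0 ✓, so (x - 4) is a factor.
Synthetic division by (x - 4): bring down 1; 1(4) - 18 = -14; (-14)(4) + 104 = 48; 48(4) - 192 = 0 → quotient x^2 - 14x + 48, remainder 0.
Solve the quadratic x^2 - 14x + 48 = 0: discriminant = (-14)^2 - 4(1)(48) = 196 - 192 = 4.
sqrt(4) = 2, so x = (14 ± 2)/2: x = 8 or x = 6.

x = 4, x = 6, x = 8
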